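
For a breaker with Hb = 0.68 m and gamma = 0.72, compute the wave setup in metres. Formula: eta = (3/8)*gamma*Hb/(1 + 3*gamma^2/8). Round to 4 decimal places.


eta = (3/8) * gamma * Hb / (1 + 3*gamma^2/8)
Numerator = (3/8) * 0.72 * 0.68 = 0.183600
Denominator = 1 + 3*0.72^2/8 = 1 + 0.194400 = 1.194400
eta = 0.183600 / 1.194400
eta = 0.1537 m

0.1537


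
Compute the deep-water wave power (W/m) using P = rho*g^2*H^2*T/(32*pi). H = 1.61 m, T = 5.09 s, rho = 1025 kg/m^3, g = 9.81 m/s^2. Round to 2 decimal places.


P = rho * g^2 * H^2 * T / (32 * pi)
P = 1025 * 9.81^2 * 1.61^2 * 5.09 / (32 * pi)
P = 1025 * 96.2361 * 2.5921 * 5.09 / 100.53096
P = 12945.88 W/m

12945.88


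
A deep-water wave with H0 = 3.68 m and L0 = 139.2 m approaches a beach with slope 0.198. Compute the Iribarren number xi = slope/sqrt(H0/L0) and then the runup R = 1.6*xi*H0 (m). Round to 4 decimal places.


xi = slope / sqrt(H0/L0)
H0/L0 = 3.68/139.2 = 0.026437
sqrt(0.026437) = 0.162594
xi = 0.198 / 0.162594 = 1.217758
R = 1.6 * xi * H0 = 1.6 * 1.217758 * 3.68
R = 7.1702 m

7.1702


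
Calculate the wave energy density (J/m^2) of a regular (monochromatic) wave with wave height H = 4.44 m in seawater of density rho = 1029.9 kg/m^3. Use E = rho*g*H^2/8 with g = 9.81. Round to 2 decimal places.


E = (1/8) * rho * g * H^2
E = (1/8) * 1029.9 * 9.81 * 4.44^2
E = 0.125 * 1029.9 * 9.81 * 19.7136
E = 24896.60 J/m^2

24896.60


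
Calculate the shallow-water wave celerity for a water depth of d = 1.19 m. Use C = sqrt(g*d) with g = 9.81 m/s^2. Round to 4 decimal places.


Using the shallow-water approximation:
C = sqrt(g * d) = sqrt(9.81 * 1.19)
C = sqrt(11.6739)
C = 3.4167 m/s

3.4167


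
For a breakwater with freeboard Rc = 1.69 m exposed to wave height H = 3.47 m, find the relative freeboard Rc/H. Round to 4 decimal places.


Relative freeboard = Rc / H
= 1.69 / 3.47
= 0.4870

0.4870


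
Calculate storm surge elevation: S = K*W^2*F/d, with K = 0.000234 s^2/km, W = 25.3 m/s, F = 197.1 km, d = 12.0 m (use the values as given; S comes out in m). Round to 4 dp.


S = K * W^2 * F / d
W^2 = 25.3^2 = 640.09
S = 0.000234 * 640.09 * 197.1 / 12.0
Numerator = 0.000234 * 640.09 * 197.1 = 29.521847
S = 29.521847 / 12.0 = 2.4602 m

2.4602


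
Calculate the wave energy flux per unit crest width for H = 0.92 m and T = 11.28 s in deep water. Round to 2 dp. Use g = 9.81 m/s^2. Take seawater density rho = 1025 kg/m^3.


P = rho * g^2 * H^2 * T / (32 * pi)
P = 1025 * 9.81^2 * 0.92^2 * 11.28 / (32 * pi)
P = 1025 * 96.2361 * 0.8464 * 11.28 / 100.53096
P = 9368.00 W/m

9368.00


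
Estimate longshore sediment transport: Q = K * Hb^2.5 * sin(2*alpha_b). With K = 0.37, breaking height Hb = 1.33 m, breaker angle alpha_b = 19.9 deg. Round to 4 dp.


Q = K * Hb^2.5 * sin(2 * alpha_b)
Hb^2.5 = 1.33^2.5 = 2.039995
sin(2 * 19.9) = sin(39.8) = 0.640110
Q = 0.37 * 2.039995 * 0.640110
Q = 0.4832 m^3/s

0.4832


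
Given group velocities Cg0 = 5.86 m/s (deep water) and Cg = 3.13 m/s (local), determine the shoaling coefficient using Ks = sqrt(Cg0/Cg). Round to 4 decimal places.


Ks = sqrt(Cg0 / Cg)
Ks = sqrt(5.86 / 3.13)
Ks = sqrt(1.8722)
Ks = 1.3683

1.3683


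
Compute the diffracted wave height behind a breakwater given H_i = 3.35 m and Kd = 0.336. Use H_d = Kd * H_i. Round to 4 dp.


H_d = Kd * H_i
H_d = 0.336 * 3.35
H_d = 1.1256 m

1.1256


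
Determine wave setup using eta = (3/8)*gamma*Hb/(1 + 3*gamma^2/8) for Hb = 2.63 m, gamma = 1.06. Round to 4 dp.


eta = (3/8) * gamma * Hb / (1 + 3*gamma^2/8)
Numerator = (3/8) * 1.06 * 2.63 = 1.045425
Denominator = 1 + 3*1.06^2/8 = 1 + 0.421350 = 1.421350
eta = 1.045425 / 1.421350
eta = 0.7355 m

0.7355


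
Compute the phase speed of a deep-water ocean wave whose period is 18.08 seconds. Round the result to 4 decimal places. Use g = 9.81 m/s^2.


We use the deep-water celerity formula:
C = g * T / (2 * pi)
C = 9.81 * 18.08 / (2 * 3.14159...)
C = 177.364800 / 6.283185
C = 28.2285 m/s

28.2285


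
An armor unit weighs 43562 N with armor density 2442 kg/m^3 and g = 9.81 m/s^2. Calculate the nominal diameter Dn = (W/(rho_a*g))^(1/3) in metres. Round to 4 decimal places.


V = W / (rho_a * g)
V = 43562 / (2442 * 9.81)
V = 43562 / 23956.02
V = 1.818416 m^3
Dn = V^(1/3) = 1.818416^(1/3)
Dn = 1.2206 m

1.2206


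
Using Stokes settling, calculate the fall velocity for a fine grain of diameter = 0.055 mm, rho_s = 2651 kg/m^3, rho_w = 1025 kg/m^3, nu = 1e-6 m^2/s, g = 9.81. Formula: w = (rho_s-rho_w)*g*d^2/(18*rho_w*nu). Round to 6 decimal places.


w = (rho_s - rho_w) * g * d^2 / (18 * rho_w * nu)
d = 0.055 mm = 0.000055 m
rho_s - rho_w = 2651 - 1025 = 1626
Numerator = 1626 * 9.81 * (0.000055)^2 = 0.000048251957
Denominator = 18 * 1025 * 1e-6 = 0.018450
w = 0.002615 m/s

0.002615


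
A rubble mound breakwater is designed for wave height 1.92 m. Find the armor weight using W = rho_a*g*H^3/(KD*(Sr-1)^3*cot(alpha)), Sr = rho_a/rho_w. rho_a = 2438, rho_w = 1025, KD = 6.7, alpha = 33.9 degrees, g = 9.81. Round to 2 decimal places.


Sr = rho_a / rho_w = 2438 / 1025 = 2.378537
(Sr - 1) = 1.378537
(Sr - 1)^3 = 2.619720
cot(33.9) = 1 / tan(33.9) = 1 / 0.671972 = 1.488157
Numerator = 2438 * 9.81 * 1.92^3 = 169280.2902
Denominator = 6.7 * 2.619720 * 1.488157 = 26.120317
W = 169280.2902 / 26.120317
W = 6480.79 N

6480.79


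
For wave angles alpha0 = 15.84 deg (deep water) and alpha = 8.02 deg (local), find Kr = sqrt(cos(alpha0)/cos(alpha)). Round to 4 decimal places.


Kr = sqrt(cos(alpha0) / cos(alpha))
cos(15.84) = 0.962028
cos(8.02) = 0.990219
Kr = sqrt(0.962028 / 0.990219)
Kr = sqrt(0.971530)
Kr = 0.9857

0.9857


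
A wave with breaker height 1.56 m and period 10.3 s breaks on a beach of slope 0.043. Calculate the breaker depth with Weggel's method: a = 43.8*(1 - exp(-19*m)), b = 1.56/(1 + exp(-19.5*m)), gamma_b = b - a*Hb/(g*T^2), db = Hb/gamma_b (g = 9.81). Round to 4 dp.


a = 43.8 * (1 - exp(-19 * m))
exp(-19 * 0.043) = exp(-0.8170) = 0.441755
a = 43.8 * (1 - 0.441755) = 24.451134
b = 1.56 / (1 + exp(-19.5 * m))
exp(-19.5 * 0.043) = exp(-0.8385) = 0.432359
b = 1.56 / (1 + 0.432359) = 1.089113
Hb / (g * T^2) = 1.56 / (9.81 * 10.3^2) = 1.56 / 1040.7429 = 0.00149893
gamma_b = b - a * Hb/(g*T^2) = 1.089113 - 24.451134 * 0.00149893 = 1.052462
db = Hb / gamma_b = 1.56 / 1.052462
db = 1.4822 m

1.4822


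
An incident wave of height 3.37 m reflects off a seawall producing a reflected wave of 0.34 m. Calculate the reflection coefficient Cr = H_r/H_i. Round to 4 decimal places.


Cr = H_r / H_i
Cr = 0.34 / 3.37
Cr = 0.1009

0.1009


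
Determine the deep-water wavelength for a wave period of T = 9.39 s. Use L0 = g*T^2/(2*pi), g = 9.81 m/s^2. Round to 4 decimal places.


L0 = g * T^2 / (2 * pi)
L0 = 9.81 * 9.39^2 / (2 * pi)
L0 = 9.81 * 88.1721 / 6.28319
L0 = 864.9683 / 6.28319
L0 = 137.6640 m

137.6640


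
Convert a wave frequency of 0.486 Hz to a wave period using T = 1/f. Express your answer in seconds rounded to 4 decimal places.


T = 1 / f
T = 1 / 0.486
T = 2.0576 s

2.0576


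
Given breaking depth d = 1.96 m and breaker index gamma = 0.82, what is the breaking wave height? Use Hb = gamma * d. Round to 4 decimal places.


Hb = gamma * d
Hb = 0.82 * 1.96
Hb = 1.6072 m

1.6072


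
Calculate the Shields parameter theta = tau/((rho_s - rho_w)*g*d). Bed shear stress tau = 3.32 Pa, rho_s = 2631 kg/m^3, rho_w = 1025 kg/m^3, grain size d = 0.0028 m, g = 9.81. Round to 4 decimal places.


theta = tau / ((rho_s - rho_w) * g * d)
rho_s - rho_w = 2631 - 1025 = 1606
Denominator = 1606 * 9.81 * 0.0028 = 44.113608
theta = 3.32 / 44.113608
theta = 0.0753

0.0753


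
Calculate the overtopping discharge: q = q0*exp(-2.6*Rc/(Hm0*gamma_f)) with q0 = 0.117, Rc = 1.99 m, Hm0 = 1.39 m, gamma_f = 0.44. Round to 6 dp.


q = q0 * exp(-2.6 * Rc / (Hm0 * gamma_f))
Exponent = -2.6 * 1.99 / (1.39 * 0.44)
= -2.6 * 1.99 / 0.6116
= -8.459778
exp(-8.459778) = 0.000212
q = 0.117 * 0.000212
q = 0.000025 m^3/s/m

0.000025


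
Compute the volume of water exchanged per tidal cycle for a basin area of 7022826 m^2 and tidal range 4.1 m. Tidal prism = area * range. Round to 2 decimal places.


Tidal prism = Area * Tidal range
P = 7022826 * 4.1
P = 28793586.60 m^3

28793586.60


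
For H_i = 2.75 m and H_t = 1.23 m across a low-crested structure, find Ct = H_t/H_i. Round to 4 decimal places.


Ct = H_t / H_i
Ct = 1.23 / 2.75
Ct = 0.4473

0.4473


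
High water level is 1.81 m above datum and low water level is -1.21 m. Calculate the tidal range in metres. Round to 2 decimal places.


Tidal range = High water - Low water
Tidal range = 1.81 - (-1.21)
Tidal range = 3.02 m

3.02


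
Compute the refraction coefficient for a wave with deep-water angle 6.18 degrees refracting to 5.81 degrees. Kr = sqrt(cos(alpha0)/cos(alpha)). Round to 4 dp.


Kr = sqrt(cos(alpha0) / cos(alpha))
cos(6.18) = 0.994189
cos(5.81) = 0.994863
Kr = sqrt(0.994189 / 0.994863)
Kr = sqrt(0.999322)
Kr = 0.9997

0.9997


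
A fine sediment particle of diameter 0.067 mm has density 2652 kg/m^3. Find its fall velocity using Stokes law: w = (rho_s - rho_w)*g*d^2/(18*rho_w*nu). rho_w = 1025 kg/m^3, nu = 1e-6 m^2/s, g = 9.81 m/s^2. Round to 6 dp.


w = (rho_s - rho_w) * g * d^2 / (18 * rho_w * nu)
d = 0.067 mm = 0.000067 m
rho_s - rho_w = 2652 - 1025 = 1627
Numerator = 1627 * 9.81 * (0.000067)^2 = 0.000071648345
Denominator = 18 * 1025 * 1e-6 = 0.018450
w = 0.003883 m/s

0.003883


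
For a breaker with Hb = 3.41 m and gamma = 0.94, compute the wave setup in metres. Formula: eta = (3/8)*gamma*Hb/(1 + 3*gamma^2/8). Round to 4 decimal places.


eta = (3/8) * gamma * Hb / (1 + 3*gamma^2/8)
Numerator = (3/8) * 0.94 * 3.41 = 1.202025
Denominator = 1 + 3*0.94^2/8 = 1 + 0.331350 = 1.331350
eta = 1.202025 / 1.331350
eta = 0.9029 m

0.9029


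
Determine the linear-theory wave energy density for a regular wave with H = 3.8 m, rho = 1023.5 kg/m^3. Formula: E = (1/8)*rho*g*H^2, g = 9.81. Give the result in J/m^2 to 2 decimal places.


E = (1/8) * rho * g * H^2
E = (1/8) * 1023.5 * 9.81 * 3.8^2
E = 0.125 * 1023.5 * 9.81 * 14.4400
E = 18123.17 J/m^2

18123.17


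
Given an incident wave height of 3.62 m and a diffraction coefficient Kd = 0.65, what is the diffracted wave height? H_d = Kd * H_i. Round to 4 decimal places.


H_d = Kd * H_i
H_d = 0.65 * 3.62
H_d = 2.3530 m

2.3530


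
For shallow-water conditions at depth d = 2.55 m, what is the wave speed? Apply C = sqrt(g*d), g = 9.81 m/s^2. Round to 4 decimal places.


Using the shallow-water approximation:
C = sqrt(g * d) = sqrt(9.81 * 2.55)
C = sqrt(25.0155)
C = 5.0015 m/s

5.0015


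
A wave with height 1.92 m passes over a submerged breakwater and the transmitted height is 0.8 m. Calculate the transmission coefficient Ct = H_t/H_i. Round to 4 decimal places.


Ct = H_t / H_i
Ct = 0.8 / 1.92
Ct = 0.4167

0.4167


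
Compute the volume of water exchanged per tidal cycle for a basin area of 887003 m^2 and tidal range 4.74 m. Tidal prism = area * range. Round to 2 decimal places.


Tidal prism = Area * Tidal range
P = 887003 * 4.74
P = 4204394.22 m^3

4204394.22


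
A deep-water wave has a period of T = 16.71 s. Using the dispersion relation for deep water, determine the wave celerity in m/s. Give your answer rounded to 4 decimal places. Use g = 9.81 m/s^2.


We use the deep-water celerity formula:
C = g * T / (2 * pi)
C = 9.81 * 16.71 / (2 * 3.14159...)
C = 163.925100 / 6.283185
C = 26.0895 m/s

26.0895


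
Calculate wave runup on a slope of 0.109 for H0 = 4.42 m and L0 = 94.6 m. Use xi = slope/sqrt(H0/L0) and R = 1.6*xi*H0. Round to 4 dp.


xi = slope / sqrt(H0/L0)
H0/L0 = 4.42/94.6 = 0.046723
sqrt(0.046723) = 0.216155
xi = 0.109 / 0.216155 = 0.504267
R = 1.6 * xi * H0 = 1.6 * 0.504267 * 4.42
R = 3.5662 m

3.5662


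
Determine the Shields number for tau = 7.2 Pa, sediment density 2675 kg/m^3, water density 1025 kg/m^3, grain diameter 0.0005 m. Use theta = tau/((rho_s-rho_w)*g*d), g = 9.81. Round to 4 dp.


theta = tau / ((rho_s - rho_w) * g * d)
rho_s - rho_w = 2675 - 1025 = 1650
Denominator = 1650 * 9.81 * 0.0005 = 8.093250
theta = 7.2 / 8.093250
theta = 0.8896

0.8896


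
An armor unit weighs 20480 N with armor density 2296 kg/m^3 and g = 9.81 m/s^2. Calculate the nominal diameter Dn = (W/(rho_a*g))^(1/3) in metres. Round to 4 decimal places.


V = W / (rho_a * g)
V = 20480 / (2296 * 9.81)
V = 20480 / 22523.76
V = 0.909262 m^3
Dn = V^(1/3) = 0.909262^(1/3)
Dn = 0.9688 m

0.9688


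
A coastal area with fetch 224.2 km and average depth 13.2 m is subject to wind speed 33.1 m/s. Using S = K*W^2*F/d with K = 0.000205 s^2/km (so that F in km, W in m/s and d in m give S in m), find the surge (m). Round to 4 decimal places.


S = K * W^2 * F / d
W^2 = 33.1^2 = 1095.61
S = 0.000205 * 1095.61 * 224.2 / 13.2
Numerator = 0.000205 * 1095.61 * 224.2 = 50.355331
S = 50.355331 / 13.2 = 3.8148 m

3.8148


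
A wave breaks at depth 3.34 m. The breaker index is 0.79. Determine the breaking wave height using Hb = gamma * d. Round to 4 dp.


Hb = gamma * d
Hb = 0.79 * 3.34
Hb = 2.6386 m

2.6386


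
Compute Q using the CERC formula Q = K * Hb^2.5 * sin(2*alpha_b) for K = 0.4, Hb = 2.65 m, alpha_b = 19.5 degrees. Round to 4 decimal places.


Q = K * Hb^2.5 * sin(2 * alpha_b)
Hb^2.5 = 2.65^2.5 = 11.431802
sin(2 * 19.5) = sin(39.0) = 0.629320
Q = 0.4 * 11.431802 * 0.629320
Q = 2.8777 m^3/s

2.8777


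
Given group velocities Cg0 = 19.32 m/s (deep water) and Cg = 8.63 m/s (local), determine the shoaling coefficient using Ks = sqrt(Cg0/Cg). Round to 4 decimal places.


Ks = sqrt(Cg0 / Cg)
Ks = sqrt(19.32 / 8.63)
Ks = sqrt(2.2387)
Ks = 1.4962

1.4962


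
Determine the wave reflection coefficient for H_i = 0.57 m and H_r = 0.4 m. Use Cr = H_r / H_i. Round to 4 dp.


Cr = H_r / H_i
Cr = 0.4 / 0.57
Cr = 0.7018

0.7018


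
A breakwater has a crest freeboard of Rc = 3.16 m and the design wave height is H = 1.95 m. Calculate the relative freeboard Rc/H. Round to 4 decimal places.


Relative freeboard = Rc / H
= 3.16 / 1.95
= 1.6205

1.6205


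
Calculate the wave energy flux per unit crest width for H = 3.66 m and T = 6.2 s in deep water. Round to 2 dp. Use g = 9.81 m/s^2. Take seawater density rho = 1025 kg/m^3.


P = rho * g^2 * H^2 * T / (32 * pi)
P = 1025 * 9.81^2 * 3.66^2 * 6.2 / (32 * pi)
P = 1025 * 96.2361 * 13.3956 * 6.2 / 100.53096
P = 81492.17 W/m

81492.17


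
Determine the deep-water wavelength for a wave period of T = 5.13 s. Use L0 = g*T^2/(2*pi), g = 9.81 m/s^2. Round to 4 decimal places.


L0 = g * T^2 / (2 * pi)
L0 = 9.81 * 5.13^2 / (2 * pi)
L0 = 9.81 * 26.3169 / 6.28319
L0 = 258.1688 / 6.28319
L0 = 41.0888 m

41.0888


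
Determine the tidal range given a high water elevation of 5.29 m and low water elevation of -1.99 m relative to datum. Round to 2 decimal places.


Tidal range = High water - Low water
Tidal range = 5.29 - (-1.99)
Tidal range = 7.28 m

7.28


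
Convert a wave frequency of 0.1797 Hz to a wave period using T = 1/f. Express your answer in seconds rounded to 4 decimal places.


T = 1 / f
T = 1 / 0.1797
T = 5.5648 s

5.5648


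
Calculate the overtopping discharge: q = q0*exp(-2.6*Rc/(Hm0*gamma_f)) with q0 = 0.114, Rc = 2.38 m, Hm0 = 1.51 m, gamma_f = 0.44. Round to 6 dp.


q = q0 * exp(-2.6 * Rc / (Hm0 * gamma_f))
Exponent = -2.6 * 2.38 / (1.51 * 0.44)
= -2.6 * 2.38 / 0.6644
= -9.313666
exp(-9.313666) = 0.000090
q = 0.114 * 0.000090
q = 0.000010 m^3/s/m

0.000010


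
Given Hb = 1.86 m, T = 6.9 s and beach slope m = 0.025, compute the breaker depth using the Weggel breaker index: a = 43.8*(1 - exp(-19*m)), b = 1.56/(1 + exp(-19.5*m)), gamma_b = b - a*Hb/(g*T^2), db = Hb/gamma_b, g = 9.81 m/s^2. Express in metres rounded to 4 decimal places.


a = 43.8 * (1 - exp(-19 * m))
exp(-19 * 0.025) = exp(-0.4750) = 0.621885
a = 43.8 * (1 - 0.621885) = 16.561435
b = 1.56 / (1 + exp(-19.5 * m))
exp(-19.5 * 0.025) = exp(-0.4875) = 0.614160
b = 1.56 / (1 + 0.614160) = 0.966447
Hb / (g * T^2) = 1.86 / (9.81 * 6.9^2) = 1.86 / 467.0541 = 0.00398241
gamma_b = b - a * Hb/(g*T^2) = 0.966447 - 16.561435 * 0.00398241 = 0.900493
db = Hb / gamma_b = 1.86 / 0.900493
db = 2.0655 m

2.0655


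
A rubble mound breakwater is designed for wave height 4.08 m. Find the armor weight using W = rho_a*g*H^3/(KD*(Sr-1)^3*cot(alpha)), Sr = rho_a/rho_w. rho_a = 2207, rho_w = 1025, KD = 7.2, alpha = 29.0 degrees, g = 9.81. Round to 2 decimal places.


Sr = rho_a / rho_w = 2207 / 1025 = 2.153171
(Sr - 1) = 1.153171
(Sr - 1)^3 = 1.533490
cot(29.0) = 1 / tan(29.0) = 1 / 0.554309 = 1.804048
Numerator = 2207 * 9.81 * 4.08^3 = 1470455.3094
Denominator = 7.2 * 1.533490 * 1.804048 = 19.918717
W = 1470455.3094 / 19.918717
W = 73822.79 N

73822.79


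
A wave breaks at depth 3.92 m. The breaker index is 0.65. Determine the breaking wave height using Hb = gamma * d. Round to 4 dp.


Hb = gamma * d
Hb = 0.65 * 3.92
Hb = 2.5480 m

2.5480


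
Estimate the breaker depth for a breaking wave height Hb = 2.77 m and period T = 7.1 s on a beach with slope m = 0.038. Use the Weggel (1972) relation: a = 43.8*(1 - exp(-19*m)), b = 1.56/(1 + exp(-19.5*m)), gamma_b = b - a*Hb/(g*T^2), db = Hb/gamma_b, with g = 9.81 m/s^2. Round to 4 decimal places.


a = 43.8 * (1 - exp(-19 * m))
exp(-19 * 0.038) = exp(-0.7220) = 0.485780
a = 43.8 * (1 - 0.485780) = 22.522848
b = 1.56 / (1 + exp(-19.5 * m))
exp(-19.5 * 0.038) = exp(-0.7410) = 0.476637
b = 1.56 / (1 + 0.476637) = 1.056455
Hb / (g * T^2) = 2.77 / (9.81 * 7.1^2) = 2.77 / 494.5221 = 0.00560137
gamma_b = b - a * Hb/(g*T^2) = 1.056455 - 22.522848 * 0.00560137 = 0.930296
db = Hb / gamma_b = 2.77 / 0.930296
db = 2.9775 m

2.9775


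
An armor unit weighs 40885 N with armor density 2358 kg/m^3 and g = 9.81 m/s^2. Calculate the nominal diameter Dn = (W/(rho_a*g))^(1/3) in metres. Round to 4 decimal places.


V = W / (rho_a * g)
V = 40885 / (2358 * 9.81)
V = 40885 / 23131.98
V = 1.767467 m^3
Dn = V^(1/3) = 1.767467^(1/3)
Dn = 1.2091 m

1.2091


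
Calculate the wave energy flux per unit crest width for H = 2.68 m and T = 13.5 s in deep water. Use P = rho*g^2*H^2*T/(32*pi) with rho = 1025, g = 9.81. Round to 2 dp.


P = rho * g^2 * H^2 * T / (32 * pi)
P = 1025 * 9.81^2 * 2.68^2 * 13.5 / (32 * pi)
P = 1025 * 96.2361 * 7.1824 * 13.5 / 100.53096
P = 95140.49 W/m

95140.49


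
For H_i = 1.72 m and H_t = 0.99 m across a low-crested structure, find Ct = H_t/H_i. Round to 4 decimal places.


Ct = H_t / H_i
Ct = 0.99 / 1.72
Ct = 0.5756

0.5756


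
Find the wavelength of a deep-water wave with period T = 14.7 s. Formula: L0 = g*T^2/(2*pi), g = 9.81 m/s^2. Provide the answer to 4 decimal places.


L0 = g * T^2 / (2 * pi)
L0 = 9.81 * 14.7^2 / (2 * pi)
L0 = 9.81 * 216.0900 / 6.28319
L0 = 2119.8429 / 6.28319
L0 = 337.3835 m

337.3835


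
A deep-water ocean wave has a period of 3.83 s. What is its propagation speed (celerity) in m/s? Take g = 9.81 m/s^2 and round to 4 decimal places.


We use the deep-water celerity formula:
C = g * T / (2 * pi)
C = 9.81 * 3.83 / (2 * 3.14159...)
C = 37.572300 / 6.283185
C = 5.9798 m/s

5.9798


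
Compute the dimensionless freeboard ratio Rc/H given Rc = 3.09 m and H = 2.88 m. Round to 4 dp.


Relative freeboard = Rc / H
= 3.09 / 2.88
= 1.0729

1.0729


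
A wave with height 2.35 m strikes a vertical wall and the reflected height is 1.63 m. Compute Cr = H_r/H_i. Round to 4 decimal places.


Cr = H_r / H_i
Cr = 1.63 / 2.35
Cr = 0.6936

0.6936


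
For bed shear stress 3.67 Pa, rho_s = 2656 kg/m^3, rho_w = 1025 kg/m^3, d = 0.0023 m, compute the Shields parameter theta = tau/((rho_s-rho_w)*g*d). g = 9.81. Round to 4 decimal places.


theta = tau / ((rho_s - rho_w) * g * d)
rho_s - rho_w = 2656 - 1025 = 1631
Denominator = 1631 * 9.81 * 0.0023 = 36.800253
theta = 3.67 / 36.800253
theta = 0.0997

0.0997


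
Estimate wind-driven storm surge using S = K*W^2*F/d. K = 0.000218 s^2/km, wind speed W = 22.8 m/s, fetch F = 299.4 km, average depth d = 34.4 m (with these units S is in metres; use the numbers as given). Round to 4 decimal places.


S = K * W^2 * F / d
W^2 = 22.8^2 = 519.84
S = 0.000218 * 519.84 * 299.4 / 34.4
Numerator = 0.000218 * 519.84 * 299.4 = 33.929541
S = 33.929541 / 34.4 = 0.9863 m

0.9863


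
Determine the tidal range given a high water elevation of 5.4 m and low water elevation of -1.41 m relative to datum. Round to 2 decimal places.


Tidal range = High water - Low water
Tidal range = 5.4 - (-1.41)
Tidal range = 6.81 m

6.81


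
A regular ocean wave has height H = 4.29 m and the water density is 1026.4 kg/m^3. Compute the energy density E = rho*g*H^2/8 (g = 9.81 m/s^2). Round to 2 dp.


E = (1/8) * rho * g * H^2
E = (1/8) * 1026.4 * 9.81 * 4.29^2
E = 0.125 * 1026.4 * 9.81 * 18.4041
E = 23163.82 J/m^2

23163.82


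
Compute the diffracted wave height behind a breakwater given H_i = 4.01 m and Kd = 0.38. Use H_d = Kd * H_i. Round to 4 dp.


H_d = Kd * H_i
H_d = 0.38 * 4.01
H_d = 1.5238 m

1.5238


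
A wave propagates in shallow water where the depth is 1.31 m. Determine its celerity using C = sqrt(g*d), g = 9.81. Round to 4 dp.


Using the shallow-water approximation:
C = sqrt(g * d) = sqrt(9.81 * 1.31)
C = sqrt(12.8511)
C = 3.5848 m/s

3.5848


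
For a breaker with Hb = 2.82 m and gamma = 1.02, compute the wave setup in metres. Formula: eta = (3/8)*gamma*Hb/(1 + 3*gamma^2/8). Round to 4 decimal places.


eta = (3/8) * gamma * Hb / (1 + 3*gamma^2/8)
Numerator = (3/8) * 1.02 * 2.82 = 1.078650
Denominator = 1 + 3*1.02^2/8 = 1 + 0.390150 = 1.390150
eta = 1.078650 / 1.390150
eta = 0.7759 m

0.7759


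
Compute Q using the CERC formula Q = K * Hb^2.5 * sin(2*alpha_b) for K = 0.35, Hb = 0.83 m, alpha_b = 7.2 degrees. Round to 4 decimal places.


Q = K * Hb^2.5 * sin(2 * alpha_b)
Hb^2.5 = 0.83^2.5 = 0.627618
sin(2 * 7.2) = sin(14.4) = 0.248690
Q = 0.35 * 0.627618 * 0.248690
Q = 0.0546 m^3/s

0.0546


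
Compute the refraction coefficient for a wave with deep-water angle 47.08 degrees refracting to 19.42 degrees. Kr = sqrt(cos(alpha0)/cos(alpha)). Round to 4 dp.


Kr = sqrt(cos(alpha0) / cos(alpha))
cos(47.08) = 0.680977
cos(19.42) = 0.943107
Kr = sqrt(0.680977 / 0.943107)
Kr = sqrt(0.722057)
Kr = 0.8497

0.8497


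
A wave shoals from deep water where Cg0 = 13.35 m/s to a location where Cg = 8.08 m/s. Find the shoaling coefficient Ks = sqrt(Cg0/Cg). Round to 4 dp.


Ks = sqrt(Cg0 / Cg)
Ks = sqrt(13.35 / 8.08)
Ks = sqrt(1.6522)
Ks = 1.2854

1.2854


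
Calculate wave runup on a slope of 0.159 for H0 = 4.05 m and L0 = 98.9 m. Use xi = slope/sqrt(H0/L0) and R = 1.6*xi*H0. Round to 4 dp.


xi = slope / sqrt(H0/L0)
H0/L0 = 4.05/98.9 = 0.040950
sqrt(0.040950) = 0.202362
xi = 0.159 / 0.202362 = 0.785720
R = 1.6 * xi * H0 = 1.6 * 0.785720 * 4.05
R = 5.0915 m

5.0915


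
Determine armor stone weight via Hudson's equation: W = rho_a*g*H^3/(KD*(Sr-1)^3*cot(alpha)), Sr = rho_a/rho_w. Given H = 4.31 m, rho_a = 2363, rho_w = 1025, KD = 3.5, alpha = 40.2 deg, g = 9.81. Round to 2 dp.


Sr = rho_a / rho_w = 2363 / 1025 = 2.305366
(Sr - 1) = 1.305366
(Sr - 1)^3 = 2.224317
cot(40.2) = 1 / tan(40.2) = 1 / 0.845066 = 1.183340
Numerator = 2363 * 9.81 * 4.31^3 = 1855942.5963
Denominator = 3.5 * 2.224317 * 1.183340 = 9.212434
W = 1855942.5963 / 9.212434
W = 201460.60 N

201460.60


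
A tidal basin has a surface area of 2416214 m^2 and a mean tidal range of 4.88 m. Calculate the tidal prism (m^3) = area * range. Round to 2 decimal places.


Tidal prism = Area * Tidal range
P = 2416214 * 4.88
P = 11791124.32 m^3

11791124.32


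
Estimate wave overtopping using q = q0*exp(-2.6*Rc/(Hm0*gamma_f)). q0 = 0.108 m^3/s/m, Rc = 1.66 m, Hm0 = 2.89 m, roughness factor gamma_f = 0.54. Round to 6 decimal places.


q = q0 * exp(-2.6 * Rc / (Hm0 * gamma_f))
Exponent = -2.6 * 1.66 / (2.89 * 0.54)
= -2.6 * 1.66 / 1.5606
= -2.765603
exp(-2.765603) = 0.062938
q = 0.108 * 0.062938
q = 0.006797 m^3/s/m

0.006797


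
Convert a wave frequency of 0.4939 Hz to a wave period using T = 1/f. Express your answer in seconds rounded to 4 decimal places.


T = 1 / f
T = 1 / 0.4939
T = 2.0247 s

2.0247


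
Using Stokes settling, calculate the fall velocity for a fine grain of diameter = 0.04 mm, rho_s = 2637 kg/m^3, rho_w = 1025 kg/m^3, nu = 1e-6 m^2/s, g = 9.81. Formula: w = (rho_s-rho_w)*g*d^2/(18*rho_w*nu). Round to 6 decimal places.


w = (rho_s - rho_w) * g * d^2 / (18 * rho_w * nu)
d = 0.04 mm = 0.000040 m
rho_s - rho_w = 2637 - 1025 = 1612
Numerator = 1612 * 9.81 * (0.000040)^2 = 0.000025301952
Denominator = 18 * 1025 * 1e-6 = 0.018450
w = 0.001371 m/s

0.001371


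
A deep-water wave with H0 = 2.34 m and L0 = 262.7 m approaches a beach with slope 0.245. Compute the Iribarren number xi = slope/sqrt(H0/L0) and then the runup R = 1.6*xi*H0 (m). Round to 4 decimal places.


xi = slope / sqrt(H0/L0)
H0/L0 = 2.34/262.7 = 0.008907
sqrt(0.008907) = 0.094380
xi = 0.245 / 0.094380 = 2.595901
R = 1.6 * xi * H0 = 1.6 * 2.595901 * 2.34
R = 9.7191 m

9.7191


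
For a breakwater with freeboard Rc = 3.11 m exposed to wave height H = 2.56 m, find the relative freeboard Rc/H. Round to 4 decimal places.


Relative freeboard = Rc / H
= 3.11 / 2.56
= 1.2148

1.2148


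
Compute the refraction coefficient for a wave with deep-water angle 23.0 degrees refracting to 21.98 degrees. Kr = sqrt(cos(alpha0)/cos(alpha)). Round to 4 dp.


Kr = sqrt(cos(alpha0) / cos(alpha))
cos(23.0) = 0.920505
cos(21.98) = 0.927315
Kr = sqrt(0.920505 / 0.927315)
Kr = sqrt(0.992657)
Kr = 0.9963

0.9963


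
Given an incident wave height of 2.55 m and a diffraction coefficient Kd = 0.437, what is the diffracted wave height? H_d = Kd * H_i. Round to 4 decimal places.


H_d = Kd * H_i
H_d = 0.437 * 2.55
H_d = 1.1144 m

1.1144


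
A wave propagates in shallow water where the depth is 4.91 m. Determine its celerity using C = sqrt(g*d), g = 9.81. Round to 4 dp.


Using the shallow-water approximation:
C = sqrt(g * d) = sqrt(9.81 * 4.91)
C = sqrt(48.1671)
C = 6.9403 m/s

6.9403


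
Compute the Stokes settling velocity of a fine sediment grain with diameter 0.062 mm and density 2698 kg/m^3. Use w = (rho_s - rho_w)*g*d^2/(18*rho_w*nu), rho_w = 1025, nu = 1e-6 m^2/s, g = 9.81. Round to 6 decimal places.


w = (rho_s - rho_w) * g * d^2 / (18 * rho_w * nu)
d = 0.062 mm = 0.000062 m
rho_s - rho_w = 2698 - 1025 = 1673
Numerator = 1673 * 9.81 * (0.000062)^2 = 0.000063088228
Denominator = 18 * 1025 * 1e-6 = 0.018450
w = 0.003419 m/s

0.003419


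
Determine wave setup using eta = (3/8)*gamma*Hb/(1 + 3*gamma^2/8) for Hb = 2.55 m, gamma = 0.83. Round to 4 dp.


eta = (3/8) * gamma * Hb / (1 + 3*gamma^2/8)
Numerator = (3/8) * 0.83 * 2.55 = 0.793687
Denominator = 1 + 3*0.83^2/8 = 1 + 0.258338 = 1.258338
eta = 0.793687 / 1.258338
eta = 0.6307 m

0.6307


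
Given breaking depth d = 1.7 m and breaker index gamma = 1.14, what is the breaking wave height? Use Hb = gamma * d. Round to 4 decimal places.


Hb = gamma * d
Hb = 1.14 * 1.7
Hb = 1.9380 m

1.9380


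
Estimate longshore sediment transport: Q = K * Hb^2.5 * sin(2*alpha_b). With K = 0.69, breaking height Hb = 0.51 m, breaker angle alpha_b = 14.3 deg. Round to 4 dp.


Q = K * Hb^2.5 * sin(2 * alpha_b)
Hb^2.5 = 0.51^2.5 = 0.185749
sin(2 * 14.3) = sin(28.6) = 0.478692
Q = 0.69 * 0.185749 * 0.478692
Q = 0.0614 m^3/s

0.0614


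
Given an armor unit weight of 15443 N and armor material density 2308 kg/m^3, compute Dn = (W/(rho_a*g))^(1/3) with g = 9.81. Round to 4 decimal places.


V = W / (rho_a * g)
V = 15443 / (2308 * 9.81)
V = 15443 / 22641.48
V = 0.682067 m^3
Dn = V^(1/3) = 0.682067^(1/3)
Dn = 0.8803 m

0.8803


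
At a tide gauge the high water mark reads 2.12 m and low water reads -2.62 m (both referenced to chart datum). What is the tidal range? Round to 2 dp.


Tidal range = High water - Low water
Tidal range = 2.12 - (-2.62)
Tidal range = 4.74 m

4.74


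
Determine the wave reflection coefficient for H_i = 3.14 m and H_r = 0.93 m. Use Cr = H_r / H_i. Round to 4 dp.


Cr = H_r / H_i
Cr = 0.93 / 3.14
Cr = 0.2962

0.2962


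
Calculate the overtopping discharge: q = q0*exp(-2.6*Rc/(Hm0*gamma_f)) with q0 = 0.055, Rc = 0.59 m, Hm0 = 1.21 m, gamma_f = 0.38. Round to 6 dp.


q = q0 * exp(-2.6 * Rc / (Hm0 * gamma_f))
Exponent = -2.6 * 0.59 / (1.21 * 0.38)
= -2.6 * 0.59 / 0.4598
= -3.336233
exp(-3.336233) = 0.035571
q = 0.055 * 0.035571
q = 0.001956 m^3/s/m

0.001956


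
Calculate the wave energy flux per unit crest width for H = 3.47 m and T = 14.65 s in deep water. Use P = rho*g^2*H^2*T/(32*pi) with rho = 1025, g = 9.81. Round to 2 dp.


P = rho * g^2 * H^2 * T / (32 * pi)
P = 1025 * 9.81^2 * 3.47^2 * 14.65 / (32 * pi)
P = 1025 * 96.2361 * 12.0409 * 14.65 / 100.53096
P = 173084.67 W/m

173084.67


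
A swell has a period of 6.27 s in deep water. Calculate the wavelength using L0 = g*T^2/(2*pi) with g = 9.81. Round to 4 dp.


L0 = g * T^2 / (2 * pi)
L0 = 9.81 * 6.27^2 / (2 * pi)
L0 = 9.81 * 39.3129 / 6.28319
L0 = 385.6595 / 6.28319
L0 = 61.3796 m

61.3796


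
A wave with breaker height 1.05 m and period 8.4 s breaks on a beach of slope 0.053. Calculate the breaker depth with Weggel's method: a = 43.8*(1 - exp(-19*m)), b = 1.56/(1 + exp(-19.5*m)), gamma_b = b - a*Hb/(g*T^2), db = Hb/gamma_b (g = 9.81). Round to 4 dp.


a = 43.8 * (1 - exp(-19 * m))
exp(-19 * 0.053) = exp(-1.0070) = 0.365313
a = 43.8 * (1 - 0.365313) = 27.799278
b = 1.56 / (1 + exp(-19.5 * m))
exp(-19.5 * 0.053) = exp(-1.0335) = 0.355760
b = 1.56 / (1 + 0.355760) = 1.150646
Hb / (g * T^2) = 1.05 / (9.81 * 8.4^2) = 1.05 / 692.1936 = 0.00151692
gamma_b = b - a * Hb/(g*T^2) = 1.150646 - 27.799278 * 0.00151692 = 1.108477
db = Hb / gamma_b = 1.05 / 1.108477
db = 0.9472 m

0.9472


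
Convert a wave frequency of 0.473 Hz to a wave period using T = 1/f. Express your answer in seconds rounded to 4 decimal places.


T = 1 / f
T = 1 / 0.473
T = 2.1142 s

2.1142


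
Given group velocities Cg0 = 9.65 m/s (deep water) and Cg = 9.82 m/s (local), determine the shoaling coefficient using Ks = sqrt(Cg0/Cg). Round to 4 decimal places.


Ks = sqrt(Cg0 / Cg)
Ks = sqrt(9.65 / 9.82)
Ks = sqrt(0.9827)
Ks = 0.9913

0.9913


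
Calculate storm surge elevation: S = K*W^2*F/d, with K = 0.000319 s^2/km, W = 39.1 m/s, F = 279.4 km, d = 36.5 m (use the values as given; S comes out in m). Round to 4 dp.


S = K * W^2 * F / d
W^2 = 39.1^2 = 1528.81
S = 0.000319 * 1528.81 * 279.4 / 36.5
Numerator = 0.000319 * 1528.81 * 279.4 = 136.260695
S = 136.260695 / 36.5 = 3.7332 m

3.7332


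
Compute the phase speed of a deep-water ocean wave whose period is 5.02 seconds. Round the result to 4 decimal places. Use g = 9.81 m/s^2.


We use the deep-water celerity formula:
C = g * T / (2 * pi)
C = 9.81 * 5.02 / (2 * 3.14159...)
C = 49.246200 / 6.283185
C = 7.8378 m/s

7.8378


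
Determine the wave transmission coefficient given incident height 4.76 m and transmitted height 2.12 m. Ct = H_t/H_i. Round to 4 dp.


Ct = H_t / H_i
Ct = 2.12 / 4.76
Ct = 0.4454

0.4454


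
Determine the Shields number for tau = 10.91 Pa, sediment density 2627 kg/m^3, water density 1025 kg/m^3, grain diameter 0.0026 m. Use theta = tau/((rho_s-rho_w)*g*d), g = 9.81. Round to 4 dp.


theta = tau / ((rho_s - rho_w) * g * d)
rho_s - rho_w = 2627 - 1025 = 1602
Denominator = 1602 * 9.81 * 0.0026 = 40.860612
theta = 10.91 / 40.860612
theta = 0.2670

0.2670


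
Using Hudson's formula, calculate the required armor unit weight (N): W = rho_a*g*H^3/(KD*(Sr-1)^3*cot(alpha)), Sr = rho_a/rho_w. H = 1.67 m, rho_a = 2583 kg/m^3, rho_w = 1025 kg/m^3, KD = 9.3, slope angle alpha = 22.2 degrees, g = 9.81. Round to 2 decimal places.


Sr = rho_a / rho_w = 2583 / 1025 = 2.520000
(Sr - 1) = 1.520000
(Sr - 1)^3 = 3.511808
cot(22.2) = 1 / tan(22.2) = 1 / 0.408092 = 2.450425
Numerator = 2583 * 9.81 * 1.67^3 = 118016.5262
Denominator = 9.3 * 3.511808 * 2.450425 = 80.030432
W = 118016.5262 / 80.030432
W = 1474.65 N

1474.65


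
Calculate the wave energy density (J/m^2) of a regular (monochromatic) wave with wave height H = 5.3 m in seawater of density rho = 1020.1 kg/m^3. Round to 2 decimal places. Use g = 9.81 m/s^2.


E = (1/8) * rho * g * H^2
E = (1/8) * 1020.1 * 9.81 * 5.3^2
E = 0.125 * 1020.1 * 9.81 * 28.0900
E = 35137.71 J/m^2

35137.71


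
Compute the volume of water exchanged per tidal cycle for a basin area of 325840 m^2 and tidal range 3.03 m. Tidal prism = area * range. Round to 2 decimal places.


Tidal prism = Area * Tidal range
P = 325840 * 3.03
P = 987295.20 m^3

987295.20


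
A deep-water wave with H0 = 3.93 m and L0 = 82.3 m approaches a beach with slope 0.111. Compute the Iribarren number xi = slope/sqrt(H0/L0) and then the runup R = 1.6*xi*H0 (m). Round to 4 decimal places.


xi = slope / sqrt(H0/L0)
H0/L0 = 3.93/82.3 = 0.047752
sqrt(0.047752) = 0.218523
xi = 0.111 / 0.218523 = 0.507957
R = 1.6 * xi * H0 = 1.6 * 0.507957 * 3.93
R = 3.1940 m

3.1940


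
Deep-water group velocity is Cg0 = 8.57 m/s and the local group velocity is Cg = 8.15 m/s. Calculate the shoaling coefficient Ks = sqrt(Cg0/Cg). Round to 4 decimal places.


Ks = sqrt(Cg0 / Cg)
Ks = sqrt(8.57 / 8.15)
Ks = sqrt(1.0515)
Ks = 1.0254

1.0254


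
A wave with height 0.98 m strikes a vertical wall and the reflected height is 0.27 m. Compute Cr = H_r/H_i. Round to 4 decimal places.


Cr = H_r / H_i
Cr = 0.27 / 0.98
Cr = 0.2755

0.2755


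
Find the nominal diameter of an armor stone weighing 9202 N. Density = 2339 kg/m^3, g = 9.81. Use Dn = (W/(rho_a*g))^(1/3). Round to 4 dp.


V = W / (rho_a * g)
V = 9202 / (2339 * 9.81)
V = 9202 / 22945.59
V = 0.401036 m^3
Dn = V^(1/3) = 0.401036^(1/3)
Dn = 0.7374 m

0.7374


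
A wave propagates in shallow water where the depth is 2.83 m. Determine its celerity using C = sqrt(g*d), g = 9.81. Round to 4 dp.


Using the shallow-water approximation:
C = sqrt(g * d) = sqrt(9.81 * 2.83)
C = sqrt(27.7623)
C = 5.2690 m/s

5.2690


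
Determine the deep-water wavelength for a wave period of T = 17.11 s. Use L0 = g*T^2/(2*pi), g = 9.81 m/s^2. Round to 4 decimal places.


L0 = g * T^2 / (2 * pi)
L0 = 9.81 * 17.11^2 / (2 * pi)
L0 = 9.81 * 292.7521 / 6.28319
L0 = 2871.8981 / 6.28319
L0 = 457.0768 m

457.0768


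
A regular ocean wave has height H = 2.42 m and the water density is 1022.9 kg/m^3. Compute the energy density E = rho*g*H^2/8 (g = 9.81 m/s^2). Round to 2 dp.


E = (1/8) * rho * g * H^2
E = (1/8) * 1022.9 * 9.81 * 2.42^2
E = 0.125 * 1022.9 * 9.81 * 5.8564
E = 7345.86 J/m^2

7345.86


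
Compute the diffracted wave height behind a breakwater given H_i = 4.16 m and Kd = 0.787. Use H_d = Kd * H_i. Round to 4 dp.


H_d = Kd * H_i
H_d = 0.787 * 4.16
H_d = 3.2739 m

3.2739


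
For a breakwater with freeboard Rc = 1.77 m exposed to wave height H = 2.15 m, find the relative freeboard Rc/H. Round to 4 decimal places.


Relative freeboard = Rc / H
= 1.77 / 2.15
= 0.8233

0.8233


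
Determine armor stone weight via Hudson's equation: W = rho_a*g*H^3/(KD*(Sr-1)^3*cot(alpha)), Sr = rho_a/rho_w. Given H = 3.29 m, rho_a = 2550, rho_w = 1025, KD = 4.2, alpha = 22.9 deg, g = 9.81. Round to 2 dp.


Sr = rho_a / rho_w = 2550 / 1025 = 2.487805
(Sr - 1) = 1.487805
(Sr - 1)^3 = 3.293350
cot(22.9) = 1 / tan(22.9) = 1 / 0.422417 = 2.367332
Numerator = 2550 * 9.81 * 3.29^3 = 890834.2000
Denominator = 4.2 * 3.293350 * 2.367332 = 32.745099
W = 890834.2000 / 32.745099
W = 27205.12 N

27205.12


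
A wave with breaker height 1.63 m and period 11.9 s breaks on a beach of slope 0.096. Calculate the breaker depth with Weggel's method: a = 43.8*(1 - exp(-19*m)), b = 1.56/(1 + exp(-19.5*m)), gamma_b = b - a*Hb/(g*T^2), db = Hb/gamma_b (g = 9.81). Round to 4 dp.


a = 43.8 * (1 - exp(-19 * m))
exp(-19 * 0.096) = exp(-1.8240) = 0.161379
a = 43.8 * (1 - 0.161379) = 36.731602
b = 1.56 / (1 + exp(-19.5 * m))
exp(-19.5 * 0.096) = exp(-1.8720) = 0.153816
b = 1.56 / (1 + 0.153816) = 1.352036
Hb / (g * T^2) = 1.63 / (9.81 * 11.9^2) = 1.63 / 1389.1941 = 0.00117334
gamma_b = b - a * Hb/(g*T^2) = 1.352036 - 36.731602 * 0.00117334 = 1.308937
db = Hb / gamma_b = 1.63 / 1.308937
db = 1.2453 m

1.2453


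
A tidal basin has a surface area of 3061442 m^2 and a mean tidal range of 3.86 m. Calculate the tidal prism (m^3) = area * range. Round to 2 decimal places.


Tidal prism = Area * Tidal range
P = 3061442 * 3.86
P = 11817166.12 m^3

11817166.12


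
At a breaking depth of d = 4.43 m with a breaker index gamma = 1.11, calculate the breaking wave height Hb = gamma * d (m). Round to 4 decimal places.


Hb = gamma * d
Hb = 1.11 * 4.43
Hb = 4.9173 m

4.9173


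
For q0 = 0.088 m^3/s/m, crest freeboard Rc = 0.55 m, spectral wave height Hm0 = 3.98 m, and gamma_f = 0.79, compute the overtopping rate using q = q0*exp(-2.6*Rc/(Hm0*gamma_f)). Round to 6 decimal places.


q = q0 * exp(-2.6 * Rc / (Hm0 * gamma_f))
Exponent = -2.6 * 0.55 / (3.98 * 0.79)
= -2.6 * 0.55 / 3.1442
= -0.454806
exp(-0.454806) = 0.634571
q = 0.088 * 0.634571
q = 0.055842 m^3/s/m

0.055842


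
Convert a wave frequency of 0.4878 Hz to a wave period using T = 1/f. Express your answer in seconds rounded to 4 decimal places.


T = 1 / f
T = 1 / 0.4878
T = 2.0500 s

2.0500


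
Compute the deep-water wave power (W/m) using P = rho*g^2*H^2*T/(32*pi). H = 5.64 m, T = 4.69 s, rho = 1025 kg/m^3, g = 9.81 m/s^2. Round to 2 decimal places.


P = rho * g^2 * H^2 * T / (32 * pi)
P = 1025 * 9.81^2 * 5.64^2 * 4.69 / (32 * pi)
P = 1025 * 96.2361 * 31.8096 * 4.69 / 100.53096
P = 146383.82 W/m

146383.82


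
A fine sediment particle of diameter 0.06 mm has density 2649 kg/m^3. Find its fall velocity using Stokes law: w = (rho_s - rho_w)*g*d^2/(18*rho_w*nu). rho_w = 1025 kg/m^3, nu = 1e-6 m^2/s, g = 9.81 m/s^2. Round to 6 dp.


w = (rho_s - rho_w) * g * d^2 / (18 * rho_w * nu)
d = 0.06 mm = 0.000060 m
rho_s - rho_w = 2649 - 1025 = 1624
Numerator = 1624 * 9.81 * (0.000060)^2 = 0.000057353184
Denominator = 18 * 1025 * 1e-6 = 0.018450
w = 0.003109 m/s

0.003109


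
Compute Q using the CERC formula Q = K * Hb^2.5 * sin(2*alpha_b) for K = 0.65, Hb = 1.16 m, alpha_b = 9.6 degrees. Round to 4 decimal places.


Q = K * Hb^2.5 * sin(2 * alpha_b)
Hb^2.5 = 1.16^2.5 = 1.449256
sin(2 * 9.6) = sin(19.2) = 0.328867
Q = 0.65 * 1.449256 * 0.328867
Q = 0.3098 m^3/s

0.3098


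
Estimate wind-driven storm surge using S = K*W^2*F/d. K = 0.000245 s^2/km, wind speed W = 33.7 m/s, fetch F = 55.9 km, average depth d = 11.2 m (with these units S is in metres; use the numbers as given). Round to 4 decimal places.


S = K * W^2 * F / d
W^2 = 33.7^2 = 1135.69
S = 0.000245 * 1135.69 * 55.9 / 11.2
Numerator = 0.000245 * 1135.69 * 55.9 = 15.553842
S = 15.553842 / 11.2 = 1.3887 m

1.3887


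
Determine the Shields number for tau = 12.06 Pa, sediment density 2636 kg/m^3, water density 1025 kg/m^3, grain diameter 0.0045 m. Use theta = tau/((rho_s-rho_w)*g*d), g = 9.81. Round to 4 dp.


theta = tau / ((rho_s - rho_w) * g * d)
rho_s - rho_w = 2636 - 1025 = 1611
Denominator = 1611 * 9.81 * 0.0045 = 71.117595
theta = 12.06 / 71.117595
theta = 0.1696

0.1696


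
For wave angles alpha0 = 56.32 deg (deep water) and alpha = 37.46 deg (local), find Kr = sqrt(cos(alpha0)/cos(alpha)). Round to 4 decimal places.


Kr = sqrt(cos(alpha0) / cos(alpha))
cos(56.32) = 0.554554
cos(37.46) = 0.793778
Kr = sqrt(0.554554 / 0.793778)
Kr = sqrt(0.698626)
Kr = 0.8358

0.8358


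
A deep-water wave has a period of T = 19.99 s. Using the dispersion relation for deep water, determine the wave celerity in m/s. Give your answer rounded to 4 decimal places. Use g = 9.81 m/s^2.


We use the deep-water celerity formula:
C = g * T / (2 * pi)
C = 9.81 * 19.99 / (2 * 3.14159...)
C = 196.101900 / 6.283185
C = 31.2106 m/s

31.2106


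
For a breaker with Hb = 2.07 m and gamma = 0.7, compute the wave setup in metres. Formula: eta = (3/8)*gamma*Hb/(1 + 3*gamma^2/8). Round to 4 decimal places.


eta = (3/8) * gamma * Hb / (1 + 3*gamma^2/8)
Numerator = (3/8) * 0.7 * 2.07 = 0.543375
Denominator = 1 + 3*0.7^2/8 = 1 + 0.183750 = 1.183750
eta = 0.543375 / 1.183750
eta = 0.4590 m

0.4590
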